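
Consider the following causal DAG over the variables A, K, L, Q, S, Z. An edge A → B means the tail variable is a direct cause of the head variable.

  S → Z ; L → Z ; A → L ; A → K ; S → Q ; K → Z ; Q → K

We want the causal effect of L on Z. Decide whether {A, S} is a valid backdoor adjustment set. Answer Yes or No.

Backdoor paths from L to Z (paths whose first edge points into L):
  P1: L <- A -> K <- Q <- S -> Z
  P2: L <- A -> K -> Z
Condition 1 (no descendant of L in the set): holds — descendants of L are {Z}; none are in {A, S}.
Condition 2 (every backdoor path blocked by {A, S}):
  P1: blocked at fork node A ∈ conditioning set.
  P2: blocked at fork node A ∈ conditioning set.
{A, S} satisfies the backdoor criterion.

Yes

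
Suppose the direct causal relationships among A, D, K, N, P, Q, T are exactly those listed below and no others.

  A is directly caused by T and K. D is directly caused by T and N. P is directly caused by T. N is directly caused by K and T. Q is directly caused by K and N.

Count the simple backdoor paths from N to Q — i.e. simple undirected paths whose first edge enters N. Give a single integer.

A backdoor path from N to Q is any simple undirected path whose first edge points into N (i.e. leaves N via a parent).
Parents of N: {K, T}.
Enumerating:
  P1: N <- T -> A <- K -> Q
  P2: N <- K -> Q
That exhausts the simple backdoor paths. Count: 2.

2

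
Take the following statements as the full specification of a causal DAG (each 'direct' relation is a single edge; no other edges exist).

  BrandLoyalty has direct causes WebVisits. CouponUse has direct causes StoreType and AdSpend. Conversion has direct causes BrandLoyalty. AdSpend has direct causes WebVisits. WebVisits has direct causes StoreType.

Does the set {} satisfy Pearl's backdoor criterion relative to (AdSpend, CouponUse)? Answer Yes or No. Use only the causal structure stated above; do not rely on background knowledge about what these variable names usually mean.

Backdoor paths from AdSpend to CouponUse (paths whose first edge points into AdSpend):
  P1: AdSpend <- WebVisits <- StoreType -> CouponUse
Condition 1 (no descendant of AdSpend in the set): holds — descendants of AdSpend are {CouponUse}; none are in {}.
Condition 2 (every backdoor path blocked by {}):
  P1: open — no interior node is in the conditioning set.
{} does not satisfy the backdoor criterion.

No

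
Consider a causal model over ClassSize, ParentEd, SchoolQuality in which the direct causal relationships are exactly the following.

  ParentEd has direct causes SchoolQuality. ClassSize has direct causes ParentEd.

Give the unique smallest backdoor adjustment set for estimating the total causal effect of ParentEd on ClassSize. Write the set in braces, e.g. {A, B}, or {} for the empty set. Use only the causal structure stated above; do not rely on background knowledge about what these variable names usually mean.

{}

Variables eligible for adjustment (non-descendants of ParentEd, excluding ParentEd and ClassSize): {SchoolQuality}.
Backdoor paths from ParentEd to ClassSize:
  (none)
With no backdoor paths the empty set already satisfies the criterion, and it is trivially minimal.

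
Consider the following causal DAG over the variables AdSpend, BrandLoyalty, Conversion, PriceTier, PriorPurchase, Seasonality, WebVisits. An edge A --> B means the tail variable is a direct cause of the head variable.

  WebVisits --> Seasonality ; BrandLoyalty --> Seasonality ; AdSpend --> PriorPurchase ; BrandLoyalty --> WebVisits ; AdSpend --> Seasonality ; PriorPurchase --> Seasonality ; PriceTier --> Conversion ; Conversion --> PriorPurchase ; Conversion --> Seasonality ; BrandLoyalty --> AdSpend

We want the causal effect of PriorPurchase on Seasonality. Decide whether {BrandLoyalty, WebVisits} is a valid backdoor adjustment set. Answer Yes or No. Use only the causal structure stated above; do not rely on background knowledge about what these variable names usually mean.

Backdoor paths from PriorPurchase to Seasonality (paths whose first edge points into PriorPurchase):
  P1: PriorPurchase <- AdSpend <- BrandLoyalty -> WebVisits -> Seasonality
  P2: PriorPurchase <- AdSpend <- BrandLoyalty -> Seasonality
  P3: PriorPurchase <- AdSpend -> Seasonality
  P4: PriorPurchase <- Conversion -> Seasonality
Condition 1 (no descendant of PriorPurchase in the set): holds — descendants of PriorPurchase are {Seasonality}; none are in {BrandLoyalty, WebVisits}.
Condition 2 (every backdoor path blocked by {BrandLoyalty, WebVisits}):
  P1: blocked at fork node BrandLoyalty ∈ conditioning set.
  P2: blocked at fork node BrandLoyalty ∈ conditioning set.
  P3: open — no interior node is in the conditioning set.
  P4: open — no interior node is in the conditioning set.
{BrandLoyalty, WebVisits} does not satisfy the backdoor criterion.

No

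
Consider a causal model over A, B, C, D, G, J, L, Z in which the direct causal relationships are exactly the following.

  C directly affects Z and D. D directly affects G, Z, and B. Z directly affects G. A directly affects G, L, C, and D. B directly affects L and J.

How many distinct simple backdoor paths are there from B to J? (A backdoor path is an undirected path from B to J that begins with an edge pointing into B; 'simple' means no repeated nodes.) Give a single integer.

0

A backdoor path from B to J is any simple undirected path whose first edge points into B (i.e. leaves B via a parent).
Parents of B: {D}.
No simple path from any parent of B reaches J without revisiting B, so there are no backdoor paths.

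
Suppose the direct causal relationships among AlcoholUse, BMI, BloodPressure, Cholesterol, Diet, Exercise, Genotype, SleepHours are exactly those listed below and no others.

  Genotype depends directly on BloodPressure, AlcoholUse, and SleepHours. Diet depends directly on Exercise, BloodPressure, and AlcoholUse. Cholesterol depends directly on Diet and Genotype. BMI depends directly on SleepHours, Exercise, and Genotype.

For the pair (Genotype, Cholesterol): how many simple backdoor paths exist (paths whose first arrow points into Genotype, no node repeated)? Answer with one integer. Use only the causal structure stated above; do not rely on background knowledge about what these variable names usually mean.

A backdoor path from Genotype to Cholesterol is any simple undirected path whose first edge points into Genotype (i.e. leaves Genotype via a parent).
Parents of Genotype: {AlcoholUse, BloodPressure, SleepHours}.
Enumerating:
  P1: Genotype <- BloodPressure -> Diet -> Cholesterol
  P2: Genotype <- AlcoholUse -> Diet -> Cholesterol
  P3: Genotype <- SleepHours -> BMI <- Exercise -> Diet -> Cholesterol
That exhausts the simple backdoor paths. Count: 3.

3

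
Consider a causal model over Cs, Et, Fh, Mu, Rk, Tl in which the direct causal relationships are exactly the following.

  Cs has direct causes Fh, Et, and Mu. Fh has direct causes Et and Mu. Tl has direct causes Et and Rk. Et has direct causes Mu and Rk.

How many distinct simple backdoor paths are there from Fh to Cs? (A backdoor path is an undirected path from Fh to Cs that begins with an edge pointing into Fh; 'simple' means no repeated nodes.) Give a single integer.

4

A backdoor path from Fh to Cs is any simple undirected path whose first edge points into Fh (i.e. leaves Fh via a parent).
Parents of Fh: {Et, Mu}.
Enumerating:
  P1: Fh <- Mu -> Et -> Cs
  P2: Fh <- Mu -> Cs
  P3: Fh <- Et <- Mu -> Cs
  P4: Fh <- Et -> Cs
That exhausts the simple backdoor paths. Count: 4.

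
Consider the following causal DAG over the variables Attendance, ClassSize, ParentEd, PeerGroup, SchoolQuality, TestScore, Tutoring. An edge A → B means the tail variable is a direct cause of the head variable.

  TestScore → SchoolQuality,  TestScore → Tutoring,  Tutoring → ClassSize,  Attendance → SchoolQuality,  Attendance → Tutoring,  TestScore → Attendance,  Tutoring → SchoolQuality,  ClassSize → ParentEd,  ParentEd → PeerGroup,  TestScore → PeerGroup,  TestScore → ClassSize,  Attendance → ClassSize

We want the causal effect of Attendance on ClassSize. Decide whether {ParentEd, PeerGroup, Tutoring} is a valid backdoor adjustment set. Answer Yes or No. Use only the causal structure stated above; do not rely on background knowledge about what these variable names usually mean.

No

Backdoor paths from Attendance to ClassSize (paths whose first edge points into Attendance):
  P1: Attendance <- TestScore -> Tutoring -> ClassSize
  P2: Attendance <- TestScore -> ClassSize
  P3: Attendance <- TestScore -> SchoolQuality <- Tutoring -> ClassSize
  P4: Attendance <- TestScore -> PeerGroup <- ParentEd <- ClassSize
Condition 1 (no descendant of Attendance in the set): FAILS — ParentEd, PeerGroup, and Tutoring are descendants of Attendance.
Condition 2 (every backdoor path blocked by {ParentEd, PeerGroup, Tutoring}):
  P1: blocked at chain node Tutoring ∈ conditioning set.
  P2: open — no interior node is in the conditioning set.
  P3: blocked at collider SchoolQuality (neither it nor any descendant is in the conditioning set).
  P4: blocked at chain node ParentEd ∈ conditioning set.
{ParentEd, PeerGroup, Tutoring} does not satisfy the backdoor criterion.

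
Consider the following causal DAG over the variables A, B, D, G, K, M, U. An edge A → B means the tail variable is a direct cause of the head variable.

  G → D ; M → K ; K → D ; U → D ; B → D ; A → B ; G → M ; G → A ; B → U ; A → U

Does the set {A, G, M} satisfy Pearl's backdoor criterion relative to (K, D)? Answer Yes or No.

Backdoor paths from K to D (paths whose first edge points into K):
  P1: K <- M <- G -> A -> B -> U -> D
  P2: K <- M <- G -> A -> B -> D
  P3: K <- M <- G -> A -> U <- B -> D
  P4: K <- M <- G -> A -> U -> D
  P5: K <- M <- G -> D
Condition 1 (no descendant of K in the set): holds — descendants of K are {D}; none are in {A, G, M}.
Condition 2 (every backdoor path blocked by {A, G, M}):
  P1: blocked at chain node M ∈ conditioning set.
  P2: blocked at chain node M ∈ conditioning set.
  P3: blocked at chain node M ∈ conditioning set.
  P4: blocked at chain node M ∈ conditioning set.
  P5: blocked at chain node M ∈ conditioning set.
{A, G, M} satisfies the backdoor criterion.

Yes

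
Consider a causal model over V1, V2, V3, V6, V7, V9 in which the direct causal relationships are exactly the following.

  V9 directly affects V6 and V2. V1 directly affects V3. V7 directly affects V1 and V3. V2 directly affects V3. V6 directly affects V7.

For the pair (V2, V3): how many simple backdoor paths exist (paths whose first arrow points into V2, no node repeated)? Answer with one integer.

A backdoor path from V2 to V3 is any simple undirected path whose first edge points into V2 (i.e. leaves V2 via a parent).
Parents of V2: {V9}.
Enumerating:
  P1: V2 <- V9 -> V6 -> V7 -> V1 -> V3
  P2: V2 <- V9 -> V6 -> V7 -> V3
That exhausts the simple backdoor paths. Count: 2.

2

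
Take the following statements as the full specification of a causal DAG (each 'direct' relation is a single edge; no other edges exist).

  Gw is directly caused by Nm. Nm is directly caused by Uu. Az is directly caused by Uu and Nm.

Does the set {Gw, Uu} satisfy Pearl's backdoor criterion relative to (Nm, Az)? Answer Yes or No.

No

Backdoor paths from Nm to Az (paths whose first edge points into Nm):
  P1: Nm <- Uu -> Az
Condition 1 (no descendant of Nm in the set): FAILS — Gw is a descendant of Nm.
Condition 2 (every backdoor path blocked by {Gw, Uu}):
  P1: blocked at fork node Uu ∈ conditioning set.
{Gw, Uu} does not satisfy the backdoor criterion.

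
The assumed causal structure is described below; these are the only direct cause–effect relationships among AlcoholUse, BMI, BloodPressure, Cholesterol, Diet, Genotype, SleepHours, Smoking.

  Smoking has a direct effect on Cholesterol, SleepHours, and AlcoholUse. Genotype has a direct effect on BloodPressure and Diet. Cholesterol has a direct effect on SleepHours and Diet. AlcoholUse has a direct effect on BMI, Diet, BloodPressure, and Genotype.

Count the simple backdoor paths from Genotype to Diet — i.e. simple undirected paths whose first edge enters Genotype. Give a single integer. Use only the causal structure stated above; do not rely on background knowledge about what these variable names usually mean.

3

A backdoor path from Genotype to Diet is any simple undirected path whose first edge points into Genotype (i.e. leaves Genotype via a parent).
Parents of Genotype: {AlcoholUse}.
Enumerating:
  P1: Genotype <- AlcoholUse <- Smoking -> Cholesterol -> Diet
  P2: Genotype <- AlcoholUse <- Smoking -> SleepHours <- Cholesterol -> Diet
  P3: Genotype <- AlcoholUse -> Diet
That exhausts the simple backdoor paths. Count: 3.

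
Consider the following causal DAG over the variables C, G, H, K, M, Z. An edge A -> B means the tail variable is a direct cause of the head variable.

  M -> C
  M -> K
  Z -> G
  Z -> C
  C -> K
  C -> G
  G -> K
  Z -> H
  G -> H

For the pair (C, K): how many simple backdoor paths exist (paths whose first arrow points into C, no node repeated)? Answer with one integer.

3

A backdoor path from C to K is any simple undirected path whose first edge points into C (i.e. leaves C via a parent).
Parents of C: {M, Z}.
Enumerating:
  P1: C <- Z -> G -> K
  P2: C <- Z -> H <- G -> K
  P3: C <- M -> K
That exhausts the simple backdoor paths. Count: 3.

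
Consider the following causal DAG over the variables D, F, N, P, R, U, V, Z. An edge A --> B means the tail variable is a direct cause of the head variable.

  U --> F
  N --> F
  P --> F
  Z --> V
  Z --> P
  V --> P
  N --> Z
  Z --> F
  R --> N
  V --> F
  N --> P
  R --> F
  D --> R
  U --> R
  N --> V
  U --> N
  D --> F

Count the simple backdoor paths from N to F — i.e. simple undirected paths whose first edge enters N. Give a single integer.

A backdoor path from N to F is any simple undirected path whose first edge points into N (i.e. leaves N via a parent).
Parents of N: {R, U}.
Enumerating:
  P1: N <- U -> R <- D -> F
  P2: N <- U -> R -> F
  P3: N <- U -> F
  P4: N <- R <- D -> F
  P5: N <- R <- U -> F
  P6: N <- R -> F
That exhausts the simple backdoor paths. Count: 6.

6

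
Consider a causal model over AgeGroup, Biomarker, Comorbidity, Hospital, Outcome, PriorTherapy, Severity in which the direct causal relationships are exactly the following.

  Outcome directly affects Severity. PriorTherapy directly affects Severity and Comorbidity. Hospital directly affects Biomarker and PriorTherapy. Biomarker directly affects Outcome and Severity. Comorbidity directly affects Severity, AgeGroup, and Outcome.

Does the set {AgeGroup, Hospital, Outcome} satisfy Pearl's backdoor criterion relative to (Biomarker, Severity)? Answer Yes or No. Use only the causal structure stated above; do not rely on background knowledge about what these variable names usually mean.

Backdoor paths from Biomarker to Severity (paths whose first edge points into Biomarker):
  P1: Biomarker <- Hospital -> PriorTherapy -> Comorbidity -> Outcome -> Severity
  P2: Biomarker <- Hospital -> PriorTherapy -> Comorbidity -> Severity
  P3: Biomarker <- Hospital -> PriorTherapy -> Severity
Condition 1 (no descendant of Biomarker in the set): FAILS — Outcome is a descendant of Biomarker.
Condition 2 (every backdoor path blocked by {AgeGroup, Hospital, Outcome}):
  P1: blocked at fork node Hospital ∈ conditioning set.
  P2: blocked at fork node Hospital ∈ conditioning set.
  P3: blocked at fork node Hospital ∈ conditioning set.
{AgeGroup, Hospital, Outcome} does not satisfy the backdoor criterion.

No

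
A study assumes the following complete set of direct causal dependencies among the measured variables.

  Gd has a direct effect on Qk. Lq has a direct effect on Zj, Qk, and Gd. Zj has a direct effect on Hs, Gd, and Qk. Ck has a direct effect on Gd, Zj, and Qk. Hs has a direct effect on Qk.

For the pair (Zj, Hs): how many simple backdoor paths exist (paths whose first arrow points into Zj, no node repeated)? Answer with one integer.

6

A backdoor path from Zj to Hs is any simple undirected path whose first edge points into Zj (i.e. leaves Zj via a parent).
Parents of Zj: {Ck, Lq}.
Enumerating:
  P1: Zj <- Ck -> Gd <- Lq -> Qk <- Hs
  P2: Zj <- Ck -> Gd -> Qk <- Hs
  P3: Zj <- Ck -> Qk <- Hs
  P4: Zj <- Lq -> Gd <- Ck -> Qk <- Hs
  P5: Zj <- Lq -> Gd -> Qk <- Hs
  P6: Zj <- Lq -> Qk <- Hs
That exhausts the simple backdoor paths. Count: 6.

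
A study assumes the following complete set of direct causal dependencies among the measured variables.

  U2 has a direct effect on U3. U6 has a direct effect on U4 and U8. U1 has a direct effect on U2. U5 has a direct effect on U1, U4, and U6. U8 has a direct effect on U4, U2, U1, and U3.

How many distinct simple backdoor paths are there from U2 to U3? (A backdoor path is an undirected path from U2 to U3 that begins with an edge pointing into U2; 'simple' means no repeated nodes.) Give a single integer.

6

A backdoor path from U2 to U3 is any simple undirected path whose first edge points into U2 (i.e. leaves U2 via a parent).
Parents of U2: {U1, U8}.
Enumerating:
  P1: U2 <- U8 -> U3
  P2: U2 <- U1 <- U5 -> U6 -> U8 -> U3
  P3: U2 <- U1 <- U5 -> U6 -> U4 <- U8 -> U3
  P4: U2 <- U1 <- U5 -> U4 <- U6 -> U8 -> U3
  P5: U2 <- U1 <- U5 -> U4 <- U8 -> U3
  P6: U2 <- U1 <- U8 -> U3
That exhausts the simple backdoor paths. Count: 6.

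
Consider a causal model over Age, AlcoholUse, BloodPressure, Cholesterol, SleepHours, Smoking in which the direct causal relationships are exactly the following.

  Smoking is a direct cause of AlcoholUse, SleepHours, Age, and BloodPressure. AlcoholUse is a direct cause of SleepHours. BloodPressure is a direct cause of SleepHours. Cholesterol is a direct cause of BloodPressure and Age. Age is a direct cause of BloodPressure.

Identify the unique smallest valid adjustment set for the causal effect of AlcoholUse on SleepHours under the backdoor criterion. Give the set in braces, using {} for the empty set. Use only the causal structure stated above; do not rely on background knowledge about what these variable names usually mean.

{Smoking}

Variables eligible for adjustment (non-descendants of AlcoholUse, excluding AlcoholUse and SleepHours): {Age, BloodPressure, Cholesterol, Smoking}.
Backdoor paths from AlcoholUse to SleepHours:
  P1: AlcoholUse <- Smoking -> Age <- Cholesterol -> BloodPressure -> SleepHours
  P2: AlcoholUse <- Smoking -> Age -> BloodPressure -> SleepHours
  P3: AlcoholUse <- Smoking -> BloodPressure -> SleepHours
  P4: AlcoholUse <- Smoking -> SleepHours
The empty set is not sufficient: P2 (AlcoholUse <- Smoking -> Age -> BloodPressure -> SleepHours) has no collider blocking it and no conditioned non-collider, so it is open.
Try {Smoking}:
  P1: blocked at fork node Smoking ∈ conditioning set.
  P2: blocked at fork node Smoking ∈ conditioning set.
  P3: blocked at fork node Smoking ∈ conditioning set.
  P4: blocked at fork node Smoking ∈ conditioning set.
{Smoking} contains no descendant of AlcoholUse and blocks every backdoor path.
No other singleton works — e.g. {Cholesterol} leaves P2 open — so {Smoking} is the unique smallest valid adjustment set.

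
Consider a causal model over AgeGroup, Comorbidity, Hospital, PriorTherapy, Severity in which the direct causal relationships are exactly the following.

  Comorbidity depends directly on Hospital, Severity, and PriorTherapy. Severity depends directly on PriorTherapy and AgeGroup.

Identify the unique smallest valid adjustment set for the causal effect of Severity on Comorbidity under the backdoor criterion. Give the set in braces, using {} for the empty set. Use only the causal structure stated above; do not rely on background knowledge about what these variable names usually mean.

Variables eligible for adjustment (non-descendants of Severity, excluding Severity and Comorbidity): {AgeGroup, Hospital, PriorTherapy}.
Backdoor paths from Severity to Comorbidity:
  P1: Severity <- PriorTherapy -> Comorbidity
The empty set is not sufficient: P1 (Severity <- PriorTherapy -> Comorbidity) has no collider blocking it and no conditioned non-collider, so it is open.
Try {PriorTherapy}:
  P1: blocked at fork node PriorTherapy ∈ conditioning set.
{PriorTherapy} contains no descendant of Severity and blocks every backdoor path.
No other singleton works — e.g. {Hospital} leaves P1 open — so {PriorTherapy} is the unique smallest valid adjustment set.

{PriorTherapy}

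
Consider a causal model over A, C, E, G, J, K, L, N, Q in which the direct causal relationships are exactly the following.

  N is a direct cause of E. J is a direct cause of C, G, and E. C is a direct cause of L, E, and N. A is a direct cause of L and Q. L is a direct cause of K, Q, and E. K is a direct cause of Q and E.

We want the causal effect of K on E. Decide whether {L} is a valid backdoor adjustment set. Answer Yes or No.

Yes

Backdoor paths from K to E (paths whose first edge points into K):
  P1: K <- L <- C <- J -> E
  P2: K <- L <- C -> N -> E
  P3: K <- L <- C -> E
  P4: K <- L -> E
Condition 1 (no descendant of K in the set): holds — descendants of K are {E, Q}; none are in {L}.
Condition 2 (every backdoor path blocked by {L}):
  P1: blocked at chain node L ∈ conditioning set.
  P2: blocked at chain node L ∈ conditioning set.
  P3: blocked at chain node L ∈ conditioning set.
  P4: blocked at fork node L ∈ conditioning set.
{L} satisfies the backdoor criterion.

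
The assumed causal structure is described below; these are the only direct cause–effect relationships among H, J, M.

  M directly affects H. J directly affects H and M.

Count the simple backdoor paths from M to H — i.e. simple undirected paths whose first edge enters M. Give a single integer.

A backdoor path from M to H is any simple undirected path whose first edge points into M (i.e. leaves M via a parent).
Parents of M: {J}.
Enumerating:
  P1: M <- J -> H
That exhausts the simple backdoor paths. Count: 1.

1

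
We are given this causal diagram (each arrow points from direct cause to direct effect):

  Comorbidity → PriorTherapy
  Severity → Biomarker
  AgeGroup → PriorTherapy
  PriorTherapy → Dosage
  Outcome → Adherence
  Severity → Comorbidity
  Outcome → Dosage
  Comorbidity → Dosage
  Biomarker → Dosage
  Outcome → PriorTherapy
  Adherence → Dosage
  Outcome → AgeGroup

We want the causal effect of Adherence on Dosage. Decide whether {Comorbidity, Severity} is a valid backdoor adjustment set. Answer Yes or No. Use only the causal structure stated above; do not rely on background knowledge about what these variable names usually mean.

Backdoor paths from Adherence to Dosage (paths whose first edge points into Adherence):
  P1: Adherence <- Outcome -> AgeGroup -> PriorTherapy <- Comorbidity <- Severity -> Biomarker -> Dosage
  P2: Adherence <- Outcome -> AgeGroup -> PriorTherapy <- Comorbidity -> Dosage
  P3: Adherence <- Outcome -> AgeGroup -> PriorTherapy -> Dosage
  P4: Adherence <- Outcome -> PriorTherapy <- Comorbidity <- Severity -> Biomarker -> Dosage
  P5: Adherence <- Outcome -> PriorTherapy <- Comorbidity -> Dosage
  P6: Adherence <- Outcome -> PriorTherapy -> Dosage
  P7: Adherence <- Outcome -> Dosage
Condition 1 (no descendant of Adherence in the set): holds — descendants of Adherence are {Dosage}; none are in {Comorbidity, Severity}.
Condition 2 (every backdoor path blocked by {Comorbidity, Severity}):
  P1: blocked at collider PriorTherapy (neither it nor any descendant is in the conditioning set).
  P2: blocked at collider PriorTherapy (neither it nor any descendant is in the conditioning set).
  P3: open — no interior node is in the conditioning set.
  P4: blocked at collider PriorTherapy (neither it nor any descendant is in the conditioning set).
  P5: blocked at collider PriorTherapy (neither it nor any descendant is in the conditioning set).
  P6: open — no interior node is in the conditioning set.
  P7: open — no interior node is in the conditioning set.
{Comorbidity, Severity} does not satisfy the backdoor criterion.

No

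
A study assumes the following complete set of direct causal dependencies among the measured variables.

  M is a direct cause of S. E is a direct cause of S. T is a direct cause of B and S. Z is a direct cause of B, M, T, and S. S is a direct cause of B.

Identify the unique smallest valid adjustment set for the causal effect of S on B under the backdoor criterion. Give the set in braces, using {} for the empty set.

Variables eligible for adjustment (non-descendants of S, excluding S and B): {E, M, T, Z}.
Backdoor paths from S to B:
  P1: S <- Z -> T -> B
  P2: S <- Z -> B
  P3: S <- M <- Z -> T -> B
  P4: S <- M <- Z -> B
  P5: S <- T <- Z -> B
  P6: S <- T -> B
The empty set is not sufficient: P1 (S <- Z -> T -> B) has no collider blocking it and no conditioned non-collider, so it is open.
Try {T, Z}:
  P1: blocked at fork node Z ∈ conditioning set.
  P2: blocked at fork node Z ∈ conditioning set.
  P3: blocked at fork node Z ∈ conditioning set.
  P4: blocked at fork node Z ∈ conditioning set.
  P5: blocked at chain node T ∈ conditioning set.
  P6: blocked at fork node T ∈ conditioning set.
{T, Z} contains no descendant of S and blocks every backdoor path.
Every element of {T, Z} is needed (dropping T leaves P6 open; dropping Z leaves P2 open), so no proper subset is valid.
Among all size-2 subsets of the eligible variables, only {T, Z} blocks every backdoor path, so it is the unique smallest valid adjustment set.

{T, Z}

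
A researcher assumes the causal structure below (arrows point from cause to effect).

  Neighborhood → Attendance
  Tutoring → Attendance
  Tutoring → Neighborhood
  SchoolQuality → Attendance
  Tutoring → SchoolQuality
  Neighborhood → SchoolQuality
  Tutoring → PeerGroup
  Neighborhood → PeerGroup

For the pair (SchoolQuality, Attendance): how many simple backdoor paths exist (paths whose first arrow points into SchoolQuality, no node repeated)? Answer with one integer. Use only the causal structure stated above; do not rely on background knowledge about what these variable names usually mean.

A backdoor path from SchoolQuality to Attendance is any simple undirected path whose first edge points into SchoolQuality (i.e. leaves SchoolQuality via a parent).
Parents of SchoolQuality: {Neighborhood, Tutoring}.
Enumerating:
  P1: SchoolQuality <- Tutoring -> Neighborhood -> Attendance
  P2: SchoolQuality <- Tutoring -> Attendance
  P3: SchoolQuality <- Tutoring -> PeerGroup <- Neighborhood -> Attendance
  P4: SchoolQuality <- Neighborhood <- Tutoring -> Attendance
  P5: SchoolQuality <- Neighborhood -> Attendance
  P6: SchoolQuality <- Neighborhood -> PeerGroup <- Tutoring -> Attendance
That exhausts the simple backdoor paths. Count: 6.

6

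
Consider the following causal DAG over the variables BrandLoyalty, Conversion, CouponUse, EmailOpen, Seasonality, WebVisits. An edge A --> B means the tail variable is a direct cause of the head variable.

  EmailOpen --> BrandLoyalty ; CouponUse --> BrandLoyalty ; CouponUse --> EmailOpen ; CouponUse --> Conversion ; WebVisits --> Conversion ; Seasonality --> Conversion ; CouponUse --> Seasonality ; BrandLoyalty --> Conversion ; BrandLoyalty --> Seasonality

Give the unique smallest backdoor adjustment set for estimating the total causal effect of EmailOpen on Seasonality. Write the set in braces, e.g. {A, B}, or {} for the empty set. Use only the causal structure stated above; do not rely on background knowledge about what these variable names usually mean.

{CouponUse}

Variables eligible for adjustment (non-descendants of EmailOpen, excluding EmailOpen and Seasonality): {CouponUse, WebVisits}.
Backdoor paths from EmailOpen to Seasonality:
  P1: EmailOpen <- CouponUse -> BrandLoyalty -> Seasonality
  P2: EmailOpen <- CouponUse -> BrandLoyalty -> Conversion <- Seasonality
  P3: EmailOpen <- CouponUse -> Seasonality
  P4: EmailOpen <- CouponUse -> Conversion <- BrandLoyalty -> Seasonality
  P5: EmailOpen <- CouponUse -> Conversion <- Seasonality
The empty set is not sufficient: P1 (EmailOpen <- CouponUse -> BrandLoyalty -> Seasonality) has no collider blocking it and no conditioned non-collider, so it is open.
Try {CouponUse}:
  P1: blocked at fork node CouponUse ∈ conditioning set.
  P2: blocked at fork node CouponUse ∈ conditioning set.
  P3: blocked at fork node CouponUse ∈ conditioning set.
  P4: blocked at fork node CouponUse ∈ conditioning set.
  P5: blocked at fork node CouponUse ∈ conditioning set.
{CouponUse} contains no descendant of EmailOpen and blocks every backdoor path.
No other singleton works — e.g. {WebVisits} leaves P1 open — so {CouponUse} is the unique smallest valid adjustment set.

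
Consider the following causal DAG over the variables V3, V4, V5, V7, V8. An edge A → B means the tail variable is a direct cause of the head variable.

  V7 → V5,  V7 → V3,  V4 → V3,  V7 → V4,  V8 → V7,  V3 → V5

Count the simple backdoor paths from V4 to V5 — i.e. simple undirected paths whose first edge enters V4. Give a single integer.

A backdoor path from V4 to V5 is any simple undirected path whose first edge points into V4 (i.e. leaves V4 via a parent).
Parents of V4: {V7}.
Enumerating:
  P1: V4 <- V7 -> V3 -> V5
  P2: V4 <- V7 -> V5
That exhausts the simple backdoor paths. Count: 2.

2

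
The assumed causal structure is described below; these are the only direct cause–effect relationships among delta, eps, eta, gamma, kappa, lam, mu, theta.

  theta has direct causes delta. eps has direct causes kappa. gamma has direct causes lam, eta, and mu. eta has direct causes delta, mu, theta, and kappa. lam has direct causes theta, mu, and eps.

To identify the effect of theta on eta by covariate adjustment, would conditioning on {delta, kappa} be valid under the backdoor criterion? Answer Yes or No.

Yes

Backdoor paths from theta to eta (paths whose first edge points into theta):
  P1: theta <- delta -> eta
Condition 1 (no descendant of theta in the set): holds — descendants of theta are {eta, gamma, lam}; none are in {delta, kappa}.
Condition 2 (every backdoor path blocked by {delta, kappa}):
  P1: blocked at fork node delta ∈ conditioning set.
{delta, kappa} satisfies the backdoor criterion.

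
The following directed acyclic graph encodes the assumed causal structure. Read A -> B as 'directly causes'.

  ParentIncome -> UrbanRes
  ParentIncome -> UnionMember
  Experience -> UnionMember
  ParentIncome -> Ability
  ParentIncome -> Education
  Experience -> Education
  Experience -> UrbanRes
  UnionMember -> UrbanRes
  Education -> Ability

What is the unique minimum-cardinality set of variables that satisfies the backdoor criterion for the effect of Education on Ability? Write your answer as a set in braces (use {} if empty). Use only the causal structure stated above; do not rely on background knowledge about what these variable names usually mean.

Variables eligible for adjustment (non-descendants of Education, excluding Education and Ability): {Experience, ParentIncome, UnionMember, UrbanRes}.
Backdoor paths from Education to Ability:
  P1: Education <- ParentIncome -> Ability
  P2: Education <- Experience -> UnionMember <- ParentIncome -> Ability
  P3: Education <- Experience -> UnionMember -> UrbanRes <- ParentIncome -> Ability
  P4: Education <- Experience -> UrbanRes <- ParentIncome -> Ability
  P5: Education <- Experience -> UrbanRes <- UnionMember <- ParentIncome -> Ability
The empty set is not sufficient: P1 (Education <- ParentIncome -> Ability) has no collider blocking it and no conditioned non-collider, so it is open.
Try {ParentIncome}:
  P1: blocked at fork node ParentIncome ∈ conditioning set.
  P2: blocked at collider UnionMember (neither it nor any descendant is in the conditioning set).
  P3: blocked at collider UrbanRes (neither it nor any descendant is in the conditioning set).
  P4: blocked at collider UrbanRes (neither it nor any descendant is in the conditioning set).
  P5: blocked at collider UrbanRes (neither it nor any descendant is in the conditioning set).
{ParentIncome} contains no descendant of Education and blocks every backdoor path.
No other singleton works — e.g. {Experience} leaves P1 open — so {ParentIncome} is the unique smallest valid adjustment set.

{ParentIncome}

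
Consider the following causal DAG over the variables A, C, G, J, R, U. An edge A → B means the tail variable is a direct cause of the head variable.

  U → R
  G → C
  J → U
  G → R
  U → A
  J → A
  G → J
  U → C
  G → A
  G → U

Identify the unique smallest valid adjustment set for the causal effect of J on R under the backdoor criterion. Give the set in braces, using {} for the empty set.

Variables eligible for adjustment (non-descendants of J, excluding J and R): {G}.
Backdoor paths from J to R:
  P1: J <- G -> U -> R
  P2: J <- G -> C <- U -> R
  P3: J <- G -> A <- U -> R
  P4: J <- G -> R
The empty set is not sufficient: P1 (J <- G -> U -> R) has no collider blocking it and no conditioned non-collider, so it is open.
Try {G}:
  P1: blocked at fork node G ∈ conditioning set.
  P2: blocked at fork node G ∈ conditioning set.
  P3: blocked at fork node G ∈ conditioning set.
  P4: blocked at fork node G ∈ conditioning set.
{G} contains no descendant of J and blocks every backdoor path.
{G} is the unique smallest valid adjustment set.

{G}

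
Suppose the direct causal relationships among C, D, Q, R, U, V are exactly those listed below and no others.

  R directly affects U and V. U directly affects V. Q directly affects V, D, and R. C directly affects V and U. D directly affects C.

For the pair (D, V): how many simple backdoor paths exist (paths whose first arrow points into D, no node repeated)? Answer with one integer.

4

A backdoor path from D to V is any simple undirected path whose first edge points into D (i.e. leaves D via a parent).
Parents of D: {Q}.
Enumerating:
  P1: D <- Q -> R -> U <- C -> V
  P2: D <- Q -> R -> U -> V
  P3: D <- Q -> R -> V
  P4: D <- Q -> V
That exhausts the simple backdoor paths. Count: 4.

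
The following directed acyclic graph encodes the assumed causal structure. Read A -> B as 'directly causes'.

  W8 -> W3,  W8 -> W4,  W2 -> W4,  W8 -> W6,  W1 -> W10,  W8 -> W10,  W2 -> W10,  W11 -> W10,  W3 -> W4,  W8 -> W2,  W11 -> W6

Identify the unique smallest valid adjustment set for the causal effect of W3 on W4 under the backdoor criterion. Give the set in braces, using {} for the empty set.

Variables eligible for adjustment (non-descendants of W3, excluding W3 and W4): {W1, W10, W11, W2, W6, W8}.
Backdoor paths from W3 to W4:
  P1: W3 <- W8 -> W2 -> W4
  P2: W3 <- W8 -> W6 <- W11 -> W10 <- W2 -> W4
  P3: W3 <- W8 -> W10 <- W2 -> W4
  P4: W3 <- W8 -> W4
The empty set is not sufficient: P1 (W3 <- W8 -> W2 -> W4) has no collider blocking it and no conditioned non-collider, so it is open.
Try {W8}:
  P1: blocked at fork node W8 ∈ conditioning set.
  P2: blocked at fork node W8 ∈ conditioning set.
  P3: blocked at fork node W8 ∈ conditioning set.
  P4: blocked at fork node W8 ∈ conditioning set.
{W8} contains no descendant of W3 and blocks every backdoor path.
No other singleton works — e.g. {W11} leaves P1 open — so {W8} is the unique smallest valid adjustment set.

{W8}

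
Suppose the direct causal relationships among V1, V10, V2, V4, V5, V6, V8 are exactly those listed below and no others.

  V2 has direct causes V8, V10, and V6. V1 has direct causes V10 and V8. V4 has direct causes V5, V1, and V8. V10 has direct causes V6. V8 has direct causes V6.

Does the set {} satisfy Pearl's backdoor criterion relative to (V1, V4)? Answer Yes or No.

Backdoor paths from V1 to V4 (paths whose first edge points into V1):
  P1: V1 <- V8 -> V4
  P2: V1 <- V10 <- V6 -> V8 -> V4
  P3: V1 <- V10 <- V6 -> V2 <- V8 -> V4
  P4: V1 <- V10 -> V2 <- V6 -> V8 -> V4
  P5: V1 <- V10 -> V2 <- V8 -> V4
Condition 1 (no descendant of V1 in the set): holds — descendants of V1 are {V4}; none are in {}.
Condition 2 (every backdoor path blocked by {}):
  P1: open — no interior node is in the conditioning set.
  P2: open — no interior node is in the conditioning set.
  P3: blocked at collider V2 (neither it nor any descendant is in the conditioning set).
  P4: blocked at collider V2 (neither it nor any descendant is in the conditioning set).
  P5: blocked at collider V2 (neither it nor any descendant is in the conditioning set).
{} does not satisfy the backdoor criterion.

No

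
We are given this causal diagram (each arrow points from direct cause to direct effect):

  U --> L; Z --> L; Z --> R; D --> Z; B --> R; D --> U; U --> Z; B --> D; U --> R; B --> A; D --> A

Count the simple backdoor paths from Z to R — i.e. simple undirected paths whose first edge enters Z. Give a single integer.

6

A backdoor path from Z to R is any simple undirected path whose first edge points into Z (i.e. leaves Z via a parent).
Parents of Z: {D, U}.
Enumerating:
  P1: Z <- D <- B -> R
  P2: Z <- D -> U -> R
  P3: Z <- D -> A <- B -> R
  P4: Z <- U <- D <- B -> R
  P5: Z <- U <- D -> A <- B -> R
  P6: Z <- U -> R
That exhausts the simple backdoor paths. Count: 6.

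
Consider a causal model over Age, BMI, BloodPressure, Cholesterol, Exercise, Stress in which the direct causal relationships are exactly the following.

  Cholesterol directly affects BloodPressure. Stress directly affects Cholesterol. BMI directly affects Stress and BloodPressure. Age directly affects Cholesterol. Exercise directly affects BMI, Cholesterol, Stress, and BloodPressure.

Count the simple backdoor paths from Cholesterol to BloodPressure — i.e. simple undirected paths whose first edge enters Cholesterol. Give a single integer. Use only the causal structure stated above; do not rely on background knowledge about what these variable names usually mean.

A backdoor path from Cholesterol to BloodPressure is any simple undirected path whose first edge points into Cholesterol (i.e. leaves Cholesterol via a parent).
Parents of Cholesterol: {Age, Exercise, Stress}.
Enumerating:
  P1: Cholesterol <- Exercise -> BMI -> BloodPressure
  P2: Cholesterol <- Exercise -> Stress <- BMI -> BloodPressure
  P3: Cholesterol <- Exercise -> BloodPressure
  P4: Cholesterol <- Stress <- Exercise -> BMI -> BloodPressure
  P5: Cholesterol <- Stress <- Exercise -> BloodPressure
  P6: Cholesterol <- Stress <- BMI <- Exercise -> BloodPressure
  P7: Cholesterol <- Stress <- BMI -> BloodPressure
That exhausts the simple backdoor paths. Count: 7.

7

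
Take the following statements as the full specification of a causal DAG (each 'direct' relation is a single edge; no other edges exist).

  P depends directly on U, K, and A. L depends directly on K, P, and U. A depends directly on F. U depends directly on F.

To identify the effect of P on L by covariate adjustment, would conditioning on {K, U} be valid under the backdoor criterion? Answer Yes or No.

Backdoor paths from P to L (paths whose first edge points into P):
  P1: P <- K -> L
  P2: P <- A <- F -> U -> L
  P3: P <- U -> L
Condition 1 (no descendant of P in the set): holds — descendants of P are {L}; none are in {K, U}.
Condition 2 (every backdoor path blocked by {K, U}):
  P1: blocked at fork node K ∈ conditioning set.
  P2: blocked at chain node U ∈ conditioning set.
  P3: blocked at fork node U ∈ conditioning set.
{K, U} satisfies the backdoor criterion.

Yes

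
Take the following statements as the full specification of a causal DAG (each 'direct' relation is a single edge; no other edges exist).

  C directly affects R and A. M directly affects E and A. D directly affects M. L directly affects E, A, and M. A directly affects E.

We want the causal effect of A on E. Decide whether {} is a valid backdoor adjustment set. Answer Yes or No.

No

Backdoor paths from A to E (paths whose first edge points into A):
  P1: A <- L -> M -> E
  P2: A <- L -> E
  P3: A <- M <- L -> E
  P4: A <- M -> E
Condition 1 (no descendant of A in the set): holds — descendants of A are {E}; none are in {}.
Condition 2 (every backdoor path blocked by {}):
  P1: open — no interior node is in the conditioning set.
  P2: open — no interior node is in the conditioning set.
  P3: open — no interior node is in the conditioning set.
  P4: open — no interior node is in the conditioning set.
{} does not satisfy the backdoor criterion.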